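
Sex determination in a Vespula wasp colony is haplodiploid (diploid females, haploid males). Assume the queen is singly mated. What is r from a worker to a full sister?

0.75

Haplodiploid full sisters inherit their father's entire haploid genome identically (contributing 1/2) and on average half of their mother's contribution (1/2 · 1/2 = 1/4); r = 1/2 + 1/4 = 3/4.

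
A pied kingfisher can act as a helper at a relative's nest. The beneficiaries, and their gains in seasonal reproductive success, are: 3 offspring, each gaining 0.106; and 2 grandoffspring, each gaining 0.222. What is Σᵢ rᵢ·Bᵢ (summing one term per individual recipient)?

r to an offspring = 0.5 (one parent–offspring link: r = (1/2)^1 = 1/2).
r to a grandoffspring = 0.25 (two parent–offspring links: r = (1/2)^2 = 1/4).
Summing one r·B term per recipient: 3·0.5·0.106 + 2·0.25·0.222 = 0.27.

0.27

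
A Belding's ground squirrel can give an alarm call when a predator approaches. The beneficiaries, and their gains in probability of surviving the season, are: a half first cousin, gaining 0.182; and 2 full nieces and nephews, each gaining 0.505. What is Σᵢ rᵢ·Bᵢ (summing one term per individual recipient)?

r to a half first cousin = 1/16 (half first cousins share one grandparent — one path of length 4: r = (1/2)^4 = 1/16).
r to a full niece or nephew = 1/4 (full aunt/uncle↔niece/nephew: two paths of length 3 through the shared grandparent pair: r = 2·(1/2)^3 = 1/4).
Summing one r·B term per recipient: 1·0.0625·0.182 + 2·0.25·0.505 = 0.263875.

0.263875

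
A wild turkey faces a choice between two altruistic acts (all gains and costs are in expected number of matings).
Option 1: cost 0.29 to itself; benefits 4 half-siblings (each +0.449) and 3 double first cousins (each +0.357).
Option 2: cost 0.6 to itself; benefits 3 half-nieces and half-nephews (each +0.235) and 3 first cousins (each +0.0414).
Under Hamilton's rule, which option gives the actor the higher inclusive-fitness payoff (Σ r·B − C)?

Option 1

Option 1: r to a half-sibling = 0.25.
Option 1: r to a double first cousin = 0.25.
Option 1: Σ r·B − C = (4·0.25·0.449 + 3·0.25·0.357) − 0.29 = 0.42675.
Option 2: r to a half-niece or half-nephew = 0.125.
Option 2: r to a first cousin = 0.125.
Option 2: Σ r·B − C = (3·0.125·0.235 + 3·0.125·0.0414) − 0.6 = -0.49635.
Option 1 has the higher net inclusive-fitness payoff.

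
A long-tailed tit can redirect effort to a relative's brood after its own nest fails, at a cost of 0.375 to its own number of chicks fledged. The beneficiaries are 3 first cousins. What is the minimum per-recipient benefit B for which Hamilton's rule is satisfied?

1

r to a first cousin = 0.125 (first cousins share one grandparent pair — two paths of length 4: r = 2·(1/2)^4 = 1/8).
Hamilton's rule with n recipients of equal r: n·r·B > C, so B > C/(n·r) = 0.375/(3·0.125) = 1.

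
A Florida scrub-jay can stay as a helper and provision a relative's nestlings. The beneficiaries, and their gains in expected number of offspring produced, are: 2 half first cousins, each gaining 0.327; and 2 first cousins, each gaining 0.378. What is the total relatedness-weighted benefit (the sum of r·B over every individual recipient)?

r to a half first cousin = 0.0625 (half first cousins share one grandparent — one path of length 4: r = (1/2)^4 = 1/16).
r to a first cousin = 1/8 (first cousins share one grandparent pair — two paths of length 4: r = 2·(1/2)^4 = 1/8).
Summing one r·B term per recipient: 2·0.0625·0.327 + 2·0.125·0.378 = 0.135375.

0.135375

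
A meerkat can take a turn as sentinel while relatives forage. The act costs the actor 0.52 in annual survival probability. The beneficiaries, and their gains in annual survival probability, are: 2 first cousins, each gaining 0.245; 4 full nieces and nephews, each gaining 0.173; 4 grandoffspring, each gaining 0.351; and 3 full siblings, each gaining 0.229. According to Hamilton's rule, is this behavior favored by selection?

Hamilton's rule: the trait is favored when the sum of r·B over every recipient exceeds the actor's cost C.
r to a first cousin = 0.125 (first cousins share one grandparent pair — two paths of length 4: r = 2·(1/2)^4 = 1/8).
r to a full niece or nephew = 0.25 (full aunt/uncle↔niece/nephew: two paths of length 3 through the shared grandparent pair: r = 2·(1/2)^3 = 1/4).
r to a grandoffspring = 1/4 (two parent–offspring links: r = (1/2)^2 = 1/4).
r to a full sibling = 0.5 (full sibs share both parents — two paths of length 2: r = 2·(1/2)^2 = 1/2).
Summing one r·B term per recipient: 2·0.125·0.245 + 4·0.25·0.173 + 4·0.25·0.351 + 3·0.5·0.229 = 0.92875.
0.92875 > 0.52: the indirect benefit exceeds the cost.

Yes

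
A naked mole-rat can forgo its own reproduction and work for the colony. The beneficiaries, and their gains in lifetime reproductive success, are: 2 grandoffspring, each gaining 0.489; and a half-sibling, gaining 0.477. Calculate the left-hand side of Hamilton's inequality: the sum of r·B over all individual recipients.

r to a grandoffspring = 0.25 (two parent–offspring links: r = (1/2)^2 = 1/4).
r to a half-sibling = 0.25 (half-sibs share one parent — one path of length 2: r = (1/2)^2 = 1/4).
Summing one r·B term per recipient: 2·0.25·0.489 + 1·0.25·0.477 = 0.36375.

0.36375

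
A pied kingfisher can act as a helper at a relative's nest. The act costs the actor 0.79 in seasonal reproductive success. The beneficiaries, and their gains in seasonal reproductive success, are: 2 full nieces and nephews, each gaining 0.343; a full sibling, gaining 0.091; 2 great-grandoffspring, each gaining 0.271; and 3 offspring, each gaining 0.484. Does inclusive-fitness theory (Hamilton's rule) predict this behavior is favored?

Yes

Hamilton's rule: the trait is favored when the sum of r·B over every recipient exceeds the actor's cost C.
r to a full niece or nephew = 0.25 (full aunt/uncle↔niece/nephew: two paths of length 3 through the shared grandparent pair: r = 2·(1/2)^3 = 1/4).
r to a full sibling = 0.5 (full sibs share both parents — two paths of length 2: r = 2·(1/2)^2 = 1/2).
r to a great-grandoffspring = 1/8 (three parent–offspring links: r = (1/2)^3 = 1/8).
r to an offspring = 1/2 (one parent–offspring link: r = (1/2)^1 = 1/2).
Summing one r·B term per recipient: 2·0.25·0.343 + 1·0.5·0.091 + 2·0.125·0.271 + 3·0.5·0.484 = 1.01075.
1.01075 > 0.79: the indirect benefit exceeds the cost.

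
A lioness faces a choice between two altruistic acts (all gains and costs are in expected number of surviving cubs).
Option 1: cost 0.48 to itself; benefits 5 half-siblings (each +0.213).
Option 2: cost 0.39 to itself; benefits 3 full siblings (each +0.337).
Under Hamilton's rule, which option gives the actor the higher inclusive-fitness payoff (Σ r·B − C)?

Option 1: r to a half-sibling = 0.25.
Option 1: Σ r·B − C = (5·0.25·0.213) − 0.48 = -0.21375.
Option 2: r to a full sibling = 0.5.
Option 2: Σ r·B − C = (3·0.5·0.337) − 0.39 = 0.1155.
Option 2 has the higher net inclusive-fitness payoff.

Option 2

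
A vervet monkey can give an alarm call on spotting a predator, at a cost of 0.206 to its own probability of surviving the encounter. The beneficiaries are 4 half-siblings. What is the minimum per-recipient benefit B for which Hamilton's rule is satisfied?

r to a half-sibling = 0.25 (half-sibs share one parent — one path of length 2: r = (1/2)^2 = 1/4).
Hamilton's rule with n recipients of equal r: n·r·B > C, so B > C/(n·r) = 0.206/(4·0.25) = 0.206.

0.206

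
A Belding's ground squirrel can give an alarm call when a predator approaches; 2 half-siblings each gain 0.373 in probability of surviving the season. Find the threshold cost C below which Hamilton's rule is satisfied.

r to a half-sibling = 1/4 (half-sibs share one parent — one path of length 2: r = (1/2)^2 = 1/4).
Hamilton's rule: n·r·B > C, so the trait is favored while C < n·r·B = 2·0.25·0.373 = 0.1865.

0.1865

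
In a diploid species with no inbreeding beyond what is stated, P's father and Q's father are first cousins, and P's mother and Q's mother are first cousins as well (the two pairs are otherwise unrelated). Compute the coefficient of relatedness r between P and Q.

0.0625

Independent pedigree routes through distinct common ancestors add.
P and Q are related in two ways: second cousins through their fathers (r = 1/32) and second cousins through their mothers (r = 1/32).
r = 1/32 + 1/32 = 0.0625.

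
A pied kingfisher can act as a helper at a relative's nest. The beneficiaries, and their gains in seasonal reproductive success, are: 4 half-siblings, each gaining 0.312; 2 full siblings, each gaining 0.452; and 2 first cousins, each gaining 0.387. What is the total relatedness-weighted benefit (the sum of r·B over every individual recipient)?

0.86075

r to a half-sibling = 0.25 (half-sibs share one parent — one path of length 2: r = (1/2)^2 = 1/4).
r to a full sibling = 0.5 (full sibs share both parents — two paths of length 2: r = 2·(1/2)^2 = 1/2).
r to a first cousin = 1/8 (first cousins share one grandparent pair — two paths of length 4: r = 2·(1/2)^4 = 1/8).
Summing one r·B term per recipient: 4·0.25·0.312 + 2·0.5·0.452 + 2·0.125·0.387 = 0.86075.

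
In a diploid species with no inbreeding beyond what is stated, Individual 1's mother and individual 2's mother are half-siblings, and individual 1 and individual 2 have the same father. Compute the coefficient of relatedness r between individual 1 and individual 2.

With two independent routes of shared ancestry, r is the sum of the two contributions.
Individual 1 and individual 2 are related in two ways: half first cousins through their mothers (r = 1/16) and half-sibs through their shared father (r = 1/4).
r = 1/16 + 1/4 = 5/16 = 0.3125.

0.3125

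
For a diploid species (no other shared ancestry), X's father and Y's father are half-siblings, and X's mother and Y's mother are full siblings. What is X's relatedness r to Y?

0.1875

Wright's path rule: contributions from independent ancestry routes add.
X and Y are related in two ways: half first cousins through their fathers (r = 1/16) and first cousins through their mothers (r = 1/8).
r = 1/16 + 1/8 = 3/16 = 0.1875.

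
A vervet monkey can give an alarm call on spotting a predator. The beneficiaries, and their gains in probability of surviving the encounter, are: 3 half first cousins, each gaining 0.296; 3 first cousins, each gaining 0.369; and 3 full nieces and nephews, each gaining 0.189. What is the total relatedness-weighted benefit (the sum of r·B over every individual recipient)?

r to a half first cousin = 0.0625 (half first cousins share one grandparent — one path of length 4: r = (1/2)^4 = 1/16).
r to a first cousin = 0.125 (first cousins share one grandparent pair — two paths of length 4: r = 2·(1/2)^4 = 1/8).
r to a full niece or nephew = 0.25 (full aunt/uncle↔niece/nephew: two paths of length 3 through the shared grandparent pair: r = 2·(1/2)^3 = 1/4).
Summing one r·B term per recipient: 3·0.0625·0.296 + 3·0.125·0.369 + 3·0.25·0.189 = 0.335625.

0.335625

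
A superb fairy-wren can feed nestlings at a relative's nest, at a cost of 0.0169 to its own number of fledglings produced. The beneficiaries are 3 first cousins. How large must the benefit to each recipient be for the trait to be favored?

0.0451

r to a first cousin = 1/8 (first cousins share one grandparent pair — two paths of length 4: r = 2·(1/2)^4 = 1/8).
Hamilton's rule with n recipients of equal r: n·r·B > C, so B > C/(n·r) = 0.0169/(3·0.125) = 0.0451.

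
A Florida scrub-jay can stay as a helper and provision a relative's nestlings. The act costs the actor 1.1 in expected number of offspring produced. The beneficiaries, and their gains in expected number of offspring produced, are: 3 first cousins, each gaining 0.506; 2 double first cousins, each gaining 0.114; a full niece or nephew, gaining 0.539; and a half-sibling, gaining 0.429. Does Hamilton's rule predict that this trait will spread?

Hamilton's rule: the trait is favored when the sum of r·B over every recipient exceeds the actor's cost C.
r to a first cousin = 1/8 (first cousins share one grandparent pair — two paths of length 4: r = 2·(1/2)^4 = 1/8).
r to a double first cousin = 0.25 (double first cousins share both grandparent pairs — four paths of length 4: r = 4·(1/2)^4 = 1/4).
r to a full niece or nephew = 0.25 (full aunt/uncle↔niece/nephew: two paths of length 3 through the shared grandparent pair: r = 2·(1/2)^3 = 1/4).
r to a half-sibling = 1/4 (half-sibs share one parent — one path of length 2: r = (1/2)^2 = 1/4).
Summing one r·B term per recipient: 3·0.125·0.506 + 2·0.25·0.114 + 1·0.25·0.539 + 1·0.25·0.429 = 0.48875.
0.48875 < 1.1: the indirect benefit is less than the cost.

No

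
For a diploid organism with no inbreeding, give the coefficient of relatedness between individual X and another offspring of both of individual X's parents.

Each parent–offspring link contributes a factor of 1/2, and independent paths through distinct common ancestors add.
Full sibs share both parents — two paths of length 2: r = 2·(1/2)^2 = 1/2.

0.5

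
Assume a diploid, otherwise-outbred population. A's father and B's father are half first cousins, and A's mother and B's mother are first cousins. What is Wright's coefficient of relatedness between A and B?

0.046875

With two independent routes of shared ancestry, r is the sum of the two contributions.
A and B are related in two ways: half second cousins through their fathers (r = 1/64) and second cousins through their mothers (r = 1/32).
r = 1/64 + 1/32 = 0.046875.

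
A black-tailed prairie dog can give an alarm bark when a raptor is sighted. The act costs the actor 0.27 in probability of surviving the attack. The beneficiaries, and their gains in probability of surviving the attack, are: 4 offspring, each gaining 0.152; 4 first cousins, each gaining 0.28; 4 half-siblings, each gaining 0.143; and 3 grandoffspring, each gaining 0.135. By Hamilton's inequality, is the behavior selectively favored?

Hamilton's rule: the trait is favored when the sum of r·B over every recipient exceeds the actor's cost C.
r to an offspring = 0.5 (one parent–offspring link: r = (1/2)^1 = 1/2).
r to a first cousin = 0.125 (first cousins share one grandparent pair — two paths of length 4: r = 2·(1/2)^4 = 1/8).
r to a half-sibling = 1/4 (half-sibs share one parent — one path of length 2: r = (1/2)^2 = 1/4).
r to a grandoffspring = 0.25 (two parent–offspring links: r = (1/2)^2 = 1/4).
Summing one r·B term per recipient: 4·0.5·0.152 + 4·0.125·0.28 + 4·0.25·0.143 + 3·0.25·0.135 = 0.68825.
0.68825 > 0.27: the indirect benefit exceeds the cost.

Yes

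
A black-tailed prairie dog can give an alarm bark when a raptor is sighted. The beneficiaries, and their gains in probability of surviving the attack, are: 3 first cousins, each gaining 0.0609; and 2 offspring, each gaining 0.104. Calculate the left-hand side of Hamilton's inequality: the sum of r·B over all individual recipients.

r to a first cousin = 1/8 (first cousins share one grandparent pair — two paths of length 4: r = 2·(1/2)^4 = 1/8).
r to an offspring = 1/2 (one parent–offspring link: r = (1/2)^1 = 1/2).
Summing one r·B term per recipient: 3·0.125·0.0609 + 2·0.5·0.104 = 0.1268375.

0.1268375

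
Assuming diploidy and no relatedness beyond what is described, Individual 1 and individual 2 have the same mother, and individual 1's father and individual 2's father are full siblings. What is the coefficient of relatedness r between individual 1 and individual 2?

With two independent routes of shared ancestry, r is the sum of the two contributions.
Individual 1 and individual 2 are related in two ways: half-sibs through their shared mother (r = 1/4) and first cousins through their fathers (r = 1/8).
r = 1/4 + 1/8 = 3/8 = 0.375.

0.375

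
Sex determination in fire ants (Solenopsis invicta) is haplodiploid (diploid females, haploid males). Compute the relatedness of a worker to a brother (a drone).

0.25

Her haploid brother carries none of their father's genes and a random half of their mother's genome; that half matches the maternal half of her own genome with probability 1/2: r = 1/2 · 1/2 = 1/4.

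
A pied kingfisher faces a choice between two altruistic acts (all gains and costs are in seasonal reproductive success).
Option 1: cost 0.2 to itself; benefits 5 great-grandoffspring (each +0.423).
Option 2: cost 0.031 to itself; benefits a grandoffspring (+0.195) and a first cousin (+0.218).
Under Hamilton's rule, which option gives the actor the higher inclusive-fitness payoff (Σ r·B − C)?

Option 1

Option 1: r to a great-grandoffspring = 0.125.
Option 1: Σ r·B − C = (5·0.125·0.423) − 0.2 = 0.064375.
Option 2: r to a grandoffspring = 0.25.
Option 2: r to a first cousin = 0.125.
Option 2: Σ r·B − C = (1·0.25·0.195 + 1·0.125·0.218) − 0.031 = 0.045.
Option 1 has the higher net inclusive-fitness payoff.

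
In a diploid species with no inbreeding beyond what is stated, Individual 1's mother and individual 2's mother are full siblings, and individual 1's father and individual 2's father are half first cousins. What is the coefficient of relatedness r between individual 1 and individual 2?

0.140625

Independent pedigree routes through distinct common ancestors add.
Individual 1 and individual 2 are related in two ways: first cousins through their mothers (r = 1/8) and half second cousins through their fathers (r = 1/64).
r = 1/8 + 1/64 = 0.140625.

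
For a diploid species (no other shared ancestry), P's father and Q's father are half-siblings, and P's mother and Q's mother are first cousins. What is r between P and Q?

0.09375

Wright's path rule: contributions from independent ancestry routes add.
P and Q are related in two ways: half first cousins through their fathers (r = 1/16) and second cousins through their mothers (r = 1/32).
r = 1/16 + 1/32 = 0.09375.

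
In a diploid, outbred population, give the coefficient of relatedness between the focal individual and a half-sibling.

0.25

Each parent–offspring link contributes a factor of 1/2, and independent paths through distinct common ancestors add.
Half-sibs share one parent — one path of length 2: r = (1/2)^2 = 1/4.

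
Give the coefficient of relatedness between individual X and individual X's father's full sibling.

0.25

Each parent–offspring link contributes a factor of 1/2, and independent paths through distinct common ancestors add.
Full aunt/uncle↔niece/nephew: two paths of length 3 through the shared grandparent pair: r = 2·(1/2)^3 = 1/4.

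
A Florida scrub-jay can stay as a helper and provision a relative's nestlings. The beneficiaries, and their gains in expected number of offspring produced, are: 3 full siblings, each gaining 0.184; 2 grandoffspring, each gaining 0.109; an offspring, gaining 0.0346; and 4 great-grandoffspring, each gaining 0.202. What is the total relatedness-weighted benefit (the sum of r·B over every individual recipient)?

0.4488

r to a full sibling = 1/2 (full sibs share both parents — two paths of length 2: r = 2·(1/2)^2 = 1/2).
r to a grandoffspring = 1/4 (two parent–offspring links: r = (1/2)^2 = 1/4).
r to an offspring = 1/2 (one parent–offspring link: r = (1/2)^1 = 1/2).
r to a great-grandoffspring = 0.125 (three parent–offspring links: r = (1/2)^3 = 1/8).
Summing one r·B term per recipient: 3·0.5·0.184 + 2·0.25·0.109 + 1·0.5·0.0346 + 4·0.125·0.202 = 0.4488.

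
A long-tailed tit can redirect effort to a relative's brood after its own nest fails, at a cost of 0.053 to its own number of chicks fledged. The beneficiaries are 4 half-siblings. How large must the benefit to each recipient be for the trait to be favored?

0.053

r to a half-sibling = 0.25 (half-sibs share one parent — one path of length 2: r = (1/2)^2 = 1/4).
Hamilton's rule with n recipients of equal r: n·r·B > C, so B > C/(n·r) = 0.053/(4·0.25) = 0.053.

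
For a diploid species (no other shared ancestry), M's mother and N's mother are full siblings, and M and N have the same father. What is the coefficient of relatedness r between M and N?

0.375

Wright's path rule: contributions from independent ancestry routes add.
M and N are related in two ways: first cousins through their mothers (r = 1/8) and half-sibs through their shared father (r = 1/4).
r = 1/8 + 1/4 = 3/8 = 0.375.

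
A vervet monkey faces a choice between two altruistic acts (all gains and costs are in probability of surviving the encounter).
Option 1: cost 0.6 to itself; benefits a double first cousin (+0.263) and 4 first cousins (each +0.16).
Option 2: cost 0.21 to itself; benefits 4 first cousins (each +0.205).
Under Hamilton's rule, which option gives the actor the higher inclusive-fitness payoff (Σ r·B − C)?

Option 2

Option 1: r to a double first cousin = 0.25.
Option 1: r to a first cousin = 0.125.
Option 1: Σ r·B − C = (1·0.25·0.263 + 4·0.125·0.16) − 0.6 = -0.45425.
Option 2: r to a first cousin = 0.125.
Option 2: Σ r·B − C = (4·0.125·0.205) − 0.21 = -0.1075.
Option 2 has the higher net inclusive-fitness payoff.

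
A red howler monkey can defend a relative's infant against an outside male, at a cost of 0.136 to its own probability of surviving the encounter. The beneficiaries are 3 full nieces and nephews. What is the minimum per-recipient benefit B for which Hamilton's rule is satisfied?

r to a full niece or nephew = 1/4 (full aunt/uncle↔niece/nephew: two paths of length 3 through the shared grandparent pair: r = 2·(1/2)^3 = 1/4).
Hamilton's rule with n recipients of equal r: n·r·B > C, so B > C/(n·r) = 0.136/(3·0.25) = 0.1813.

0.1813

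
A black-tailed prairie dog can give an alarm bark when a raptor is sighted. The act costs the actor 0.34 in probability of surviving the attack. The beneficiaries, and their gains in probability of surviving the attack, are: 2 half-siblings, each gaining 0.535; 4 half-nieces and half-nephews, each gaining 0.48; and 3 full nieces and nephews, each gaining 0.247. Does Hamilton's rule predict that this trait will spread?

Hamilton's rule: the trait is favored when the sum of r·B over every recipient exceeds the actor's cost C.
r to a half-sibling = 1/4 (half-sibs share one parent — one path of length 2: r = (1/2)^2 = 1/4).
r to a half-niece or half-nephew = 0.125 (half-aunt/uncle↔niece/nephew: one path of length 3: r = (1/2)^3 = 1/8).
r to a full niece or nephew = 0.25 (full aunt/uncle↔niece/nephew: two paths of length 3 through the shared grandparent pair: r = 2·(1/2)^3 = 1/4).
Summing one r·B term per recipient: 2·0.25·0.535 + 4·0.125·0.48 + 3·0.25·0.247 = 0.69275.
0.69275 > 0.34: the indirect benefit exceeds the cost.

Yes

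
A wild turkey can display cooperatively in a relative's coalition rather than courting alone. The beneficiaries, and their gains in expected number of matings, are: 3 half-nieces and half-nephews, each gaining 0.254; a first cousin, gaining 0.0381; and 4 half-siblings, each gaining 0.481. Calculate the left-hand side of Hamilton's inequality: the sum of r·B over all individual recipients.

r to a half-niece or half-nephew = 0.125 (half-aunt/uncle↔niece/nephew: one path of length 3: r = (1/2)^3 = 1/8).
r to a first cousin = 1/8 (first cousins share one grandparent pair — two paths of length 4: r = 2·(1/2)^4 = 1/8).
r to a half-sibling = 0.25 (half-sibs share one parent — one path of length 2: r = (1/2)^2 = 1/4).
Summing one r·B term per recipient: 3·0.125·0.254 + 1·0.125·0.0381 + 4·0.25·0.481 = 0.5810125.

0.5810125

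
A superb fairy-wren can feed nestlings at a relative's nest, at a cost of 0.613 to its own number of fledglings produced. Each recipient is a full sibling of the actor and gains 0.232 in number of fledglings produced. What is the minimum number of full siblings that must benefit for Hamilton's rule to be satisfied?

r to a full sibling = 1/2 (full sibs share both parents — two paths of length 2: r = 2·(1/2)^2 = 1/2).
Hamilton's rule: n·r·B > C  ⇒  n > C/(r·B) = 0.613/(0.5·0.232) = 5.284.
The smallest integer exceeding 5.284 is 6.

6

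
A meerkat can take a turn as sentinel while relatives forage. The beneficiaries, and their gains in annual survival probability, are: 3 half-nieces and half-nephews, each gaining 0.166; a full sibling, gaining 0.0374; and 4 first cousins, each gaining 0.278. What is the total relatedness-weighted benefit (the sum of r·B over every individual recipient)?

r to a half-niece or half-nephew = 0.125 (half-aunt/uncle↔niece/nephew: one path of length 3: r = (1/2)^3 = 1/8).
r to a full sibling = 1/2 (full sibs share both parents — two paths of length 2: r = 2·(1/2)^2 = 1/2).
r to a first cousin = 0.125 (first cousins share one grandparent pair — two paths of length 4: r = 2·(1/2)^4 = 1/8).
Summing one r·B term per recipient: 3·0.125·0.166 + 1·0.5·0.0374 + 4·0.125·0.278 = 0.21995.

0.21995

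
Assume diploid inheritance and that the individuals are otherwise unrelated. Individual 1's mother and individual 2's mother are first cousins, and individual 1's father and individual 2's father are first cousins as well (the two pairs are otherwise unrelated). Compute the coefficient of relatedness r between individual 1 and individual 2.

Wright's path rule: contributions from independent ancestry routes add.
Individual 1 and individual 2 are related in two ways: second cousins through their mothers (r = 1/32) and second cousins through their fathers (r = 1/32).
r = 1/32 + 1/32 = 1/16 = 0.0625.

0.0625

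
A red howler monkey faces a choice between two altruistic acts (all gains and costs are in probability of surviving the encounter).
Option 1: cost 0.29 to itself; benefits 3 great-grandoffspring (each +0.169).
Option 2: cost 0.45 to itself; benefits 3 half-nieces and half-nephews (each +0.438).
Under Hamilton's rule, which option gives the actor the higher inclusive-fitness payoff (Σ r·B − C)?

Option 1

Option 1: r to a great-grandoffspring = 0.125.
Option 1: Σ r·B − C = (3·0.125·0.169) − 0.29 = -0.226625.
Option 2: r to a half-niece or half-nephew = 0.125.
Option 2: Σ r·B − C = (3·0.125·0.438) − 0.45 = -0.28575.
Option 1 has the higher net inclusive-fitness payoff.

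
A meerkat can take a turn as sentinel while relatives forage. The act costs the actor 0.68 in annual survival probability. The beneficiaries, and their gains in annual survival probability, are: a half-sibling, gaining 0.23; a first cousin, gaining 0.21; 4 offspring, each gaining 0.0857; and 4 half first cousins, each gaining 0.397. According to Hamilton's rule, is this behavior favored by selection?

No

Hamilton's rule: the trait is favored when the sum of r·B over every recipient exceeds the actor's cost C.
r to a half-sibling = 1/4 (half-sibs share one parent — one path of length 2: r = (1/2)^2 = 1/4).
r to a first cousin = 0.125 (first cousins share one grandparent pair — two paths of length 4: r = 2·(1/2)^4 = 1/8).
r to an offspring = 0.5 (one parent–offspring link: r = (1/2)^1 = 1/2).
r to a half first cousin = 0.0625 (half first cousins share one grandparent — one path of length 4: r = (1/2)^4 = 1/16).
Summing one r·B term per recipient: 1·0.25·0.23 + 1·0.125·0.21 + 4·0.5·0.0857 + 4·0.0625·0.397 = 0.3544.
0.3544 < 0.68: the indirect benefit is less than the cost.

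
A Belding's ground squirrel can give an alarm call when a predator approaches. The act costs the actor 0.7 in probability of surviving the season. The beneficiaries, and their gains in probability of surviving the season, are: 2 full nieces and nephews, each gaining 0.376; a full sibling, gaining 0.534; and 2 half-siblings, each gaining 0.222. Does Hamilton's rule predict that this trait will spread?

No

Hamilton's rule: the trait is favored when the sum of r·B over every recipient exceeds the actor's cost C.
r to a full niece or nephew = 0.25 (full aunt/uncle↔niece/nephew: two paths of length 3 through the shared grandparent pair: r = 2·(1/2)^3 = 1/4).
r to a full sibling = 1/2 (full sibs share both parents — two paths of length 2: r = 2·(1/2)^2 = 1/2).
r to a half-sibling = 0.25 (half-sibs share one parent — one path of length 2: r = (1/2)^2 = 1/4).
Summing one r·B term per recipient: 2·0.25·0.376 + 1·0.5·0.534 + 2·0.25·0.222 = 0.566.
0.566 < 0.7: the indirect benefit is less than the cost.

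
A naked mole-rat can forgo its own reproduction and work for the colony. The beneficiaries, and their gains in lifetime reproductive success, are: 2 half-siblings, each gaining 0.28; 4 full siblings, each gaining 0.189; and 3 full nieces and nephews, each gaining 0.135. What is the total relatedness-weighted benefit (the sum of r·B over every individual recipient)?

0.61925

r to a half-sibling = 1/4 (half-sibs share one parent — one path of length 2: r = (1/2)^2 = 1/4).
r to a full sibling = 0.5 (full sibs share both parents — two paths of length 2: r = 2·(1/2)^2 = 1/2).
r to a full niece or nephew = 1/4 (full aunt/uncle↔niece/nephew: two paths of length 3 through the shared grandparent pair: r = 2·(1/2)^3 = 1/4).
Summing one r·B term per recipient: 2·0.25·0.28 + 4·0.5·0.189 + 3·0.25·0.135 = 0.61925.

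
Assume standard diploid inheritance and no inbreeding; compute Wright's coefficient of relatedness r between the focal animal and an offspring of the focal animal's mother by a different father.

0.25

Each parent–offspring link contributes a factor of 1/2, and independent paths through distinct common ancestors add.
Half-sibs share one parent — one path of length 2: r = (1/2)^2 = 1/4.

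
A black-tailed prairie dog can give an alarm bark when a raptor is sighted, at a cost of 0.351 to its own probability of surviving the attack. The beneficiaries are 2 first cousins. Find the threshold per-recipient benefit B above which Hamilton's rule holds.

r to a first cousin = 0.125 (first cousins share one grandparent pair — two paths of length 4: r = 2·(1/2)^4 = 1/8).
Hamilton's rule with n recipients of equal r: n·r·B > C, so B > C/(n·r) = 0.351/(2·0.125) = 1.404.

1.404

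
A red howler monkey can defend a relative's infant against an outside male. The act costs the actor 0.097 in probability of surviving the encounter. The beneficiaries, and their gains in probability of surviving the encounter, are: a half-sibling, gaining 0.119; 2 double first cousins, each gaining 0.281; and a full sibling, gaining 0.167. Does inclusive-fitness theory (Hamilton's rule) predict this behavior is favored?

Yes

Hamilton's rule: the trait is favored when the sum of r·B over every recipient exceeds the actor's cost C.
r to a half-sibling = 0.25 (half-sibs share one parent — one path of length 2: r = (1/2)^2 = 1/4).
r to a double first cousin = 1/4 (double first cousins share both grandparent pairs — four paths of length 4: r = 4·(1/2)^4 = 1/4).
r to a full sibling = 1/2 (full sibs share both parents — two paths of length 2: r = 2·(1/2)^2 = 1/2).
Summing one r·B term per recipient: 1·0.25·0.119 + 2·0.25·0.281 + 1·0.5·0.167 = 0.25375.
0.25375 > 0.097: the indirect benefit exceeds the cost.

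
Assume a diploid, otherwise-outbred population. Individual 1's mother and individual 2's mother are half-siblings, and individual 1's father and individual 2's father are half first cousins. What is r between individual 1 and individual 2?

Relatedness sums over independent paths through distinct common ancestors.
Individual 1 and individual 2 are related in two ways: half first cousins through their mothers (r = 1/16) and half second cousins through their fathers (r = 1/64).
r = 1/16 + 1/64 = 5/64 = 0.078125.

0.078125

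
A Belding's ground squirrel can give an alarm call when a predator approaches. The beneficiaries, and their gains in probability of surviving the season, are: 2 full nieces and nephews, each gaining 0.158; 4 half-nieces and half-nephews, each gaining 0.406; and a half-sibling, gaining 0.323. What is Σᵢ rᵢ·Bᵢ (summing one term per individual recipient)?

0.36275

r to a full niece or nephew = 0.25 (full aunt/uncle↔niece/nephew: two paths of length 3 through the shared grandparent pair: r = 2·(1/2)^3 = 1/4).
r to a half-niece or half-nephew = 0.125 (half-aunt/uncle↔niece/nephew: one path of length 3: r = (1/2)^3 = 1/8).
r to a half-sibling = 1/4 (half-sibs share one parent — one path of length 2: r = (1/2)^2 = 1/4).
Summing one r·B term per recipient: 2·0.25·0.158 + 4·0.125·0.406 + 1·0.25·0.323 = 0.36275.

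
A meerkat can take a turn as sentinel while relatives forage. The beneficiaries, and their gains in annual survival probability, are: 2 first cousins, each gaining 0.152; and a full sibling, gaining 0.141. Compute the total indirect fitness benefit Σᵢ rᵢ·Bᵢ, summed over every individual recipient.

r to a first cousin = 0.125 (first cousins share one grandparent pair — two paths of length 4: r = 2·(1/2)^4 = 1/8).
r to a full sibling = 0.5 (full sibs share both parents — two paths of length 2: r = 2·(1/2)^2 = 1/2).
Summing one r·B term per recipient: 2·0.125·0.152 + 1·0.5·0.141 = 0.1085.

0.1085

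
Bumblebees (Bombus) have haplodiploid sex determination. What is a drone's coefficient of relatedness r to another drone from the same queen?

0.5

Haploid brothers each carry a random half of the queen's diploid genome, so on average they share half: r = 1/2.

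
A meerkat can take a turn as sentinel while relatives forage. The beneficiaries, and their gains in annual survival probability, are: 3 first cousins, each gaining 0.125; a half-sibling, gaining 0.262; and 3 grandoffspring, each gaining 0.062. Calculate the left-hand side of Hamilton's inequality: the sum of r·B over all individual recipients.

r to a first cousin = 0.125 (first cousins share one grandparent pair — two paths of length 4: r = 2·(1/2)^4 = 1/8).
r to a half-sibling = 1/4 (half-sibs share one parent — one path of length 2: r = (1/2)^2 = 1/4).
r to a grandoffspring = 0.25 (two parent–offspring links: r = (1/2)^2 = 1/4).
Summing one r·B term per recipient: 3·0.125·0.125 + 1·0.25·0.262 + 3·0.25·0.062 = 0.158875.

0.158875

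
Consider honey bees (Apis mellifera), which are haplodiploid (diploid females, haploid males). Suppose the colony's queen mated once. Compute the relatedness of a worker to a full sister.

0.75

Haplodiploid full sisters inherit their father's entire haploid genome identically (contributing 1/2) and on average half of their mother's contribution (1/2 · 1/2 = 1/4); r = 1/2 + 1/4 = 3/4.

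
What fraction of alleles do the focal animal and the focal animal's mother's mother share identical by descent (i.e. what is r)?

Each parent–offspring link contributes a factor of 1/2, and independent paths through distinct common ancestors add.
Two parent–offspring links: r = (1/2)^2 = 1/4.

0.25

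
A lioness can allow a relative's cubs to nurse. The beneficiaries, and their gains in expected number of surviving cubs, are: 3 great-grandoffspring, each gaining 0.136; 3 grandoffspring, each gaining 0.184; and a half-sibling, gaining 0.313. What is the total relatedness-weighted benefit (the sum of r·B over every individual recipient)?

r to a great-grandoffspring = 0.125 (three parent–offspring links: r = (1/2)^3 = 1/8).
r to a grandoffspring = 0.25 (two parent–offspring links: r = (1/2)^2 = 1/4).
r to a half-sibling = 1/4 (half-sibs share one parent — one path of length 2: r = (1/2)^2 = 1/4).
Summing one r·B term per recipient: 3·0.125·0.136 + 3·0.25·0.184 + 1·0.25·0.313 = 0.26725.

0.26725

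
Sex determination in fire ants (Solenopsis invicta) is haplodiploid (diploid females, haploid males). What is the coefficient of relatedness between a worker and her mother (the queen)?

One meiotic link between diploid queen and diploid daughter: r = 1/2.

0.5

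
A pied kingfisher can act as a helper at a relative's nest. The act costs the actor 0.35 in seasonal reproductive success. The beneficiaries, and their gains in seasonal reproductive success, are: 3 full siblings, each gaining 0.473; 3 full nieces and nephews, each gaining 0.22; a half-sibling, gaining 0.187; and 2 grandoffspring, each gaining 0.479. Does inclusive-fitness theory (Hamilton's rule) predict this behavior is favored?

Hamilton's rule: the trait is favored when the sum of r·B over every recipient exceeds the actor's cost C.
r to a full sibling = 0.5 (full sibs share both parents — two paths of length 2: r = 2·(1/2)^2 = 1/2).
r to a full niece or nephew = 1/4 (full aunt/uncle↔niece/nephew: two paths of length 3 through the shared grandparent pair: r = 2·(1/2)^3 = 1/4).
r to a half-sibling = 1/4 (half-sibs share one parent — one path of length 2: r = (1/2)^2 = 1/4).
r to a grandoffspring = 1/4 (two parent–offspring links: r = (1/2)^2 = 1/4).
Summing one r·B term per recipient: 3·0.5·0.473 + 3·0.25·0.22 + 1·0.25·0.187 + 2·0.25·0.479 = 1.16075.
1.16075 > 0.35: the indirect benefit exceeds the cost.

Yes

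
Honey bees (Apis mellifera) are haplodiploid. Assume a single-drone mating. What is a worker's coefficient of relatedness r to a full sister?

Haplodiploid full sisters inherit their father's entire haploid genome identically (contributing 1/2) and on average half of their mother's contribution (1/2 · 1/2 = 1/4); r = 1/2 + 1/4 = 3/4.

0.75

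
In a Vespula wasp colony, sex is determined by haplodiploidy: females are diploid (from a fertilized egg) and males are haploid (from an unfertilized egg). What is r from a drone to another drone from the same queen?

0.5

Haploid brothers each carry a random half of the queen's diploid genome, so on average they share half: r = 1/2.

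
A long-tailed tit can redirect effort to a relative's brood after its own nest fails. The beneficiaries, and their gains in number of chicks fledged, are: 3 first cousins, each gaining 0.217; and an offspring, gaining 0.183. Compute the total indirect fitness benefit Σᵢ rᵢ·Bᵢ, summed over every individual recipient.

0.172875

r to a first cousin = 0.125 (first cousins share one grandparent pair — two paths of length 4: r = 2·(1/2)^4 = 1/8).
r to an offspring = 0.5 (one parent–offspring link: r = (1/2)^1 = 1/2).
Summing one r·B term per recipient: 3·0.125·0.217 + 1·0.5·0.183 = 0.172875.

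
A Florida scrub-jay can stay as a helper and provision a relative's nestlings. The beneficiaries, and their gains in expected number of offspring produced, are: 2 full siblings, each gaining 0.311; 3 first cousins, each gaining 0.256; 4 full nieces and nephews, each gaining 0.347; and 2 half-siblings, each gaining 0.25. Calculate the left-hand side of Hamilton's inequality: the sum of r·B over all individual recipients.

r to a full sibling = 0.5 (full sibs share both parents — two paths of length 2: r = 2·(1/2)^2 = 1/2).
r to a first cousin = 0.125 (first cousins share one grandparent pair — two paths of length 4: r = 2·(1/2)^4 = 1/8).
r to a full niece or nephew = 1/4 (full aunt/uncle↔niece/nephew: two paths of length 3 through the shared grandparent pair: r = 2·(1/2)^3 = 1/4).
r to a half-sibling = 0.25 (half-sibs share one parent — one path of length 2: r = (1/2)^2 = 1/4).
Summing one r·B term per recipient: 2·0.5·0.311 + 3·0.125·0.256 + 4·0.25·0.347 + 2·0.25·0.25 = 0.879.

0.879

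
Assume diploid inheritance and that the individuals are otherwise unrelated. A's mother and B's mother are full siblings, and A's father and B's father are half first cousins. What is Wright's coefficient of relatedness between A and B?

Wright's path rule: contributions from independent ancestry routes add.
A and B are related in two ways: first cousins through their mothers (r = 1/8) and half second cousins through their fathers (r = 1/64).
r = 1/8 + 1/64 = 9/64 = 0.140625.

0.140625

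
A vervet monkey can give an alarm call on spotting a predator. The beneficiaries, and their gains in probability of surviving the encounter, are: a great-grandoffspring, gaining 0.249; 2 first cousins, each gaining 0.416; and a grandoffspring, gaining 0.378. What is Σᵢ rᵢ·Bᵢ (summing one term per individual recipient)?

0.229625

r to a great-grandoffspring = 0.125 (three parent–offspring links: r = (1/2)^3 = 1/8).
r to a first cousin = 1/8 (first cousins share one grandparent pair — two paths of length 4: r = 2·(1/2)^4 = 1/8).
r to a grandoffspring = 0.25 (two parent–offspring links: r = (1/2)^2 = 1/4).
Summing one r·B term per recipient: 1·0.125·0.249 + 2·0.125·0.416 + 1·0.25·0.378 = 0.229625.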